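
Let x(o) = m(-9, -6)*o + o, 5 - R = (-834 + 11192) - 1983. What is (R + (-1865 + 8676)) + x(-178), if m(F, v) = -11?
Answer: 221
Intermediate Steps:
R = -8370 (R = 5 - ((-834 + 11192) - 1983) = 5 - (10358 - 1983) = 5 - 1*8375 = 5 - 8375 = -8370)
x(o) = -10*o (x(o) = -11*o + o = -10*o)
(R + (-1865 + 8676)) + x(-178) = (-8370 + (-1865 + 8676)) - 10*(-178) = (-8370 + 6811) + 1780 = -1559 + 1780 = 221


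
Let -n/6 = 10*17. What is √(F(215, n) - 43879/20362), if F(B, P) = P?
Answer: I*√423796729078/20362 ≈ 31.971*I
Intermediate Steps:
n = -1020 (n = -60*17 = -6*170 = -1020)
√(F(215, n) - 43879/20362) = √(-1020 - 43879/20362) = √(-20813119/20362) = I*√423796729078/20362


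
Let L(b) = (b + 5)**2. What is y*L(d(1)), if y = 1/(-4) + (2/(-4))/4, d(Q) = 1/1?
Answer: -27/2 ≈ -13.500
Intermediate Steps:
d(Q) = 1
L(b) = (5 + b)**2
y = -3/8 (y = 1*(-1/4) + (2*(-1/4))*(1/4) = -1/4 - 1/2*1/4 = -1/4 - 1/8 = -3/8 ≈ -0.37500)
y*L(d(1)) = -3*(5 + 1)**2/8 = -3/8*6**2 = -3/8*36 = -27/2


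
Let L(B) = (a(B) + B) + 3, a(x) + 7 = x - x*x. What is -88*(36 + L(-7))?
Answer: 2728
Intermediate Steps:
a(x) = -7 + x - x**2 (a(x) = -7 + (x - x*x) = -7 + (x - x**2) = -7 + x - x**2)
L(B) = -4 - B**2 + 2*B (L(B) = ((-7 + B - B**2) + B) + 3 = (-7 - B**2 + 2*B) + 3 = -4 - B**2 + 2*B)
-88*(36 + L(-7)) = -88*(36 + (-4 - 1*(-7)**2 + 2*(-7))) = -88*(36 + (-4 - 1*49 - 14)) = -88*(36 + (-4 - 49 - 14)) = -88*(36 - 67) = -88*(-31) = 2728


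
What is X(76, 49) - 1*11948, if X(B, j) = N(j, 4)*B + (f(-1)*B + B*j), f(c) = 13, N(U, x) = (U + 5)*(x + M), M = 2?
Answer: 17388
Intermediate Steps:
N(U, x) = (2 + x)*(5 + U) (N(U, x) = (U + 5)*(x + 2) = (5 + U)*(2 + x) = (2 + x)*(5 + U))
X(B, j) = 13*B + B*j + B*(30 + 6*j) (X(B, j) = (10 + 2*j + 5*4 + j*4)*B + (13*B + B*j) = (10 + 2*j + 20 + 4*j)*B + (13*B + B*j) = (30 + 6*j)*B + (13*B + B*j) = B*(30 + 6*j) + (13*B + B*j) = 13*B + B*j + B*(30 + 6*j))
X(76, 49) - 1*11948 = 76*(43 + 7*49) - 1*11948 = 76*(43 + 343) - 11948 = 76*386 - 11948 = 29336 - 11948 = 17388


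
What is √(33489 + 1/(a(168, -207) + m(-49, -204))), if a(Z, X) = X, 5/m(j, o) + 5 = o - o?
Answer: √90554243/52 ≈ 183.00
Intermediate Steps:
m(j, o) = -1 (m(j, o) = 5/(-5 + (o - o)) = 5/(-5 + 0) = 5/(-5) = 5*(-⅕) = -1)
√(33489 + 1/(a(168, -207) + m(-49, -204))) = √(33489 + 1/(-207 - 1)) = √(33489 + 1/(-208)) = √(33489 - 1/208) = √(6965711/208) = √90554243/52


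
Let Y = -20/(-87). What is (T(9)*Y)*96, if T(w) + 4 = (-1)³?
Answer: -3200/29 ≈ -110.34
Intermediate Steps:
Y = 20/87 (Y = -20*(-1/87) = 20/87 ≈ 0.22989)
T(w) = -5 (T(w) = -4 + (-1)³ = -4 - 1 = -5)
(T(9)*Y)*96 = -5*20/87*96 = -100/87*96 = -3200/29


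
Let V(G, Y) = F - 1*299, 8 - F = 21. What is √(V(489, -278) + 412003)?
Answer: √411691 ≈ 641.63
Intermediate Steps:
F = -13 (F = 8 - 1*21 = 8 - 21 = -13)
V(G, Y) = -312 (V(G, Y) = -13 - 1*299 = -13 - 299 = -312)
√(V(489, -278) + 412003) = √(-312 + 412003) = √411691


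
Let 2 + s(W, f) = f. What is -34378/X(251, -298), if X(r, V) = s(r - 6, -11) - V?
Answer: -34378/285 ≈ -120.62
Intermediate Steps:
s(W, f) = -2 + f
X(r, V) = -13 - V (X(r, V) = (-2 - 11) - V = -13 - V)
-34378/X(251, -298) = -34378/(-13 - 1*(-298)) = -34378/(-13 + 298) = -34378/285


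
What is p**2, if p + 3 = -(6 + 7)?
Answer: 256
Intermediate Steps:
p = -16 (p = -3 - (6 + 7) = -3 - 1*13 = -3 - 13 = -16)
p**2 = (-16)**2 = 256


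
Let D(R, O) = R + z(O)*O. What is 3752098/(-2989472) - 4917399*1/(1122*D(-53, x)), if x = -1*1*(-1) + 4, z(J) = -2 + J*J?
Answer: -623393232025/8664984592 ≈ -71.944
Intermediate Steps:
z(J) = -2 + J**2
x = 5 (x = -1*(-1) + 4 = 1 + 4 = 5)
D(R, O) = R + O*(-2 + O**2) (D(R, O) = R + (-2 + O**2)*O = R + O*(-2 + O**2))
3752098/(-2989472) - 4917399*1/(1122*D(-53, x)) = 3752098/(-2989472) - 4917399*1/(1122*(-53 + 5*(-2 + 5**2))) = 3752098*(-1/2989472) - 4917399*1/(1122*(-53 + 5*(-2 + 25))) = -1876049/1494736 - 4917399*1/(1122*(-53 + 5*23)) = -1876049/1494736 - 4917399*1/(1122*(-53 + 115)) = -1876049/1494736 - 4917399/(1122*62) = -1876049/1494736 - 4917399/69564 = -1876049/1494736 - 4917399*1/69564 = -1876049/1494736 - 1639133/23188 = -623393232025/8664984592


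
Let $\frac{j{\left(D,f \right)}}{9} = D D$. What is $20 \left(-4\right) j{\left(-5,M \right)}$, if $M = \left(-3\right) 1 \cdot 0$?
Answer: $-18000$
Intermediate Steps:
$M = 0$ ($M = \left(-3\right) 0 = 0$)
$j{\left(D,f \right)} = 9 D^{2}$ ($j{\left(D,f \right)} = 9 D D = 9 D^{2}$)
$20 \left(-4\right) j{\left(-5,M \right)} = 20 \left(-4\right) 9 \left(-5\right)^{2} = - 80 \cdot 9 \cdot 25 = \left(-80\right) 225 = -18000$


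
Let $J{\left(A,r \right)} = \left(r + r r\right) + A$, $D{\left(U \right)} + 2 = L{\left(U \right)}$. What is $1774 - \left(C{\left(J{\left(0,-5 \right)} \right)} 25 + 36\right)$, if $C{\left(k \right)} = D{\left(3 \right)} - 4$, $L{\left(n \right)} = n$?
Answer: $1813$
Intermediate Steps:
$D{\left(U \right)} = -2 + U$
$J{\left(A,r \right)} = A + r + r^{2}$ ($J{\left(A,r \right)} = \left(r + r^{2}\right) + A = A + r + r^{2}$)
$C{\left(k \right)} = -3$ ($C{\left(k \right)} = \left(-2 + 3\right) - 4 = 1 - 4 = -3$)
$1774 - \left(C{\left(J{\left(0,-5 \right)} \right)} 25 + 36\right) = 1774 - \left(\left(-3\right) 25 + 36\right) = 1774 - \left(-75 + 36\right) = 1774 - -39 = 1774 + 39 = 1813$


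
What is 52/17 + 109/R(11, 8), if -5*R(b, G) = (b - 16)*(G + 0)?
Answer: 2269/136 ≈ 16.684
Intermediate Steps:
R(b, G) = -G*(-16 + b)/5 (R(b, G) = -(b - 16)*(G + 0)/5 = -(-16 + b)*G/5 = -G*(-16 + b)/5)
52/17 + 109/R(11, 8) = 52/17 + 109/(((⅕)*8*(16 - 1*11))) = 52*(1/17) + 109/(((⅕)*8*(16 - 11))) = 52/17 + 109/(((⅕)*8*5)) = 52/17 + 109/8 = 2269/136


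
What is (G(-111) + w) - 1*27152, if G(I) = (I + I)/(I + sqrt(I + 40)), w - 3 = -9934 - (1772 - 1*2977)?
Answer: -222287767/6196 + 111*I*sqrt(71)/6196 ≈ -35876.0 + 0.15095*I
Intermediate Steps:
w = -8726 (w = 3 + (-9934 - (1772 - 1*2977)) = 3 + (-9934 - (1772 - 2977)) = 3 + (-9934 - 1*(-1205)) = 3 + (-9934 + 1205) = 3 - 8729 = -8726)
G(I) = 2*I/(I + sqrt(40 + I)) (G(I) = (2*I)/(I + sqrt(40 + I)) = 2*I/(I + sqrt(40 + I)))
(G(-111) + w) - 1*27152 = (2*(-111)/(-111 + sqrt(40 - 111)) - 8726) - 1*27152 = (2*(-111)/(-111 + sqrt(-71)) - 8726) - 27152 = (2*(-111)/(-111 + I*sqrt(71)) - 8726) - 27152 = (-222/(-111 + I*sqrt(71)) - 8726) - 27152 = (-8726 - 222/(-111 + I*sqrt(71))) - 27152 = -35878 - 222/(-111 + I*sqrt(71))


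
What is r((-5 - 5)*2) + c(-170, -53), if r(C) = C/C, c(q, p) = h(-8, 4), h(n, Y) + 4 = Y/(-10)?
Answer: -17/5 ≈ -3.4000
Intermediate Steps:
h(n, Y) = -4 - Y/10 (h(n, Y) = -4 + Y/(-10) = -4 + Y*(-⅒) = -4 - Y/10)
c(q, p) = -22/5 (c(q, p) = -4 - ⅒*4 = -4 - ⅖ = -22/5)
r(C) = 1
r((-5 - 5)*2) + c(-170, -53) = 1 - 22/5 = -17/5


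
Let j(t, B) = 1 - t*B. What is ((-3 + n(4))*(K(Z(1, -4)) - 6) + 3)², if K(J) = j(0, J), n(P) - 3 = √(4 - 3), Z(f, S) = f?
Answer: 4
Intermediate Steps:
j(t, B) = 1 - B*t
n(P) = 4 (n(P) = 3 + √(4 - 3) = 3 + √1 = 3 + 1 = 4)
K(J) = 1 (K(J) = 1 - 1*J*0 = 1 + 0 = 1)
((-3 + n(4))*(K(Z(1, -4)) - 6) + 3)² = ((-3 + 4)*(1 - 6) + 3)² = (1*(-5) + 3)² = (-5 + 3)² = (-2)² = 4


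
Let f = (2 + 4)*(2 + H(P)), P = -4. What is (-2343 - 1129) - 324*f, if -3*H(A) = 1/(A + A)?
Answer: -7441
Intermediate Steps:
H(A) = -1/(6*A) (H(A) = -1/(3*(A + A)) = -1/(2*A)/3 = -1/(6*A))
f = 49/4 (f = (2 + 4)*(2 - 1/6/(-4)) = 6*(2 - 1/6*(-1/4)) = 6*(2 + 1/24) = 6*(49/24) = 49/4 ≈ 12.250)
(-2343 - 1129) - 324*f = (-2343 - 1129) - 324*49/4 = -3472 - 1*3969 = -3472 - 3969 = -7441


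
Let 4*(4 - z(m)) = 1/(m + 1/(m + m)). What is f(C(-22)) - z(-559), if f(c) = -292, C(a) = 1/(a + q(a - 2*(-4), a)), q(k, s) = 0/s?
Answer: -369978655/1249926 ≈ -296.00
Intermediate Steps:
q(k, s) = 0
C(a) = 1/a (C(a) = 1/(a + 0) = 1/a)
z(m) = 4 - 1/(4*(m + 1/(2*m))) (z(m) = 4 - 1/(4*(m + 1/(m + m))) = 4 - 1/(4*(m + 1/(2*m))))
f(C(-22)) - z(-559) = -292 - (8 - 1*(-559) + 16*(-559)²)/(2*(1 + 2*(-559)²)) = -292 - (8 + 559 + 16*312481)/(2*(1 + 2*312481)) = -292 - (8 + 559 + 4999696)/(2*(1 + 624962)) = -292 - 5000263/(2*624963) = -292 - 1*5000263/1249926 = -292 - 5000263/1249926 = -369978655/1249926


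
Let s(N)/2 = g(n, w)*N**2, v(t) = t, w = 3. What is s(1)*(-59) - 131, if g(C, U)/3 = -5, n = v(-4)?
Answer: 1639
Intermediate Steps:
n = -4
g(C, U) = -15 (g(C, U) = 3*(-5) = -15)
s(N) = -30*N**2 (s(N) = 2*(-15*N**2) = -30*N**2)
s(1)*(-59) - 131 = -30*1**2*(-59) - 131 = -30*1*(-59) - 131 = -30*(-59) - 131 = 1770 - 131 = 1639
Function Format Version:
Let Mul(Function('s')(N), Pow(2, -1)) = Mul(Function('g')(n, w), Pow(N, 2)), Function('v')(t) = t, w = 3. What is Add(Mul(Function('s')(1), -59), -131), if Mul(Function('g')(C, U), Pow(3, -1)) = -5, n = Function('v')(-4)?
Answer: 1639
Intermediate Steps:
n = -4
Function('g')(C, U) = -15 (Function('g')(C, U) = Mul(3, -5) = -15)
Function('s')(N) = Mul(-30, Pow(N, 2)) (Function('s')(N) = Mul(2, Mul(-15, Pow(N, 2))) = Mul(-30, Pow(N, 2)))
Add(Mul(Function('s')(1), -59), -131) = Add(Mul(Mul(-30, Pow(1, 2)), -59), -131) = Add(Mul(Mul(-30, 1), -59), -131) = Add(Mul(-30, -59), -131) = Add(1770, -131) = 1639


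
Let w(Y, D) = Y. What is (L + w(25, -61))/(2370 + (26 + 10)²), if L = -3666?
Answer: -3641/3666 ≈ -0.99318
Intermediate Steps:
(L + w(25, -61))/(2370 + (26 + 10)²) = (-3666 + 25)/(2370 + (26 + 10)²) = -3641/(2370 + 36²) = -3641/(2370 + 1296) = -3641/3666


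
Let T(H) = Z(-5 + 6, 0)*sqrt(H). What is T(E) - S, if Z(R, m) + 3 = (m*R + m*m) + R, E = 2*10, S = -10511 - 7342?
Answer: 17853 - 4*sqrt(5) ≈ 17844.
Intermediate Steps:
S = -17853
E = 20
Z(R, m) = -3 + R + m**2 + R*m (Z(R, m) = -3 + ((m*R + m*m) + R) = -3 + ((R*m + m**2) + R) = -3 + ((m**2 + R*m) + R) = -3 + (R + m**2 + R*m) = -3 + R + m**2 + R*m)
T(H) = -2*sqrt(H) (T(H) = (-3 + (-5 + 6) + 0**2 + (-5 + 6)*0)*sqrt(H) = (-3 + 1 + 0 + 1*0)*sqrt(H) = (-3 + 1 + 0 + 0)*sqrt(H) = -2*sqrt(H))
T(E) - S = -4*sqrt(5) - 1*(-17853) = -4*sqrt(5) + 17853 = 17853 - 4*sqrt(5)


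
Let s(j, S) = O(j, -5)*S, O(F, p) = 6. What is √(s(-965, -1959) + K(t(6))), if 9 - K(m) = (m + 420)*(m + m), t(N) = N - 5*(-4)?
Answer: 7*I*√713 ≈ 186.91*I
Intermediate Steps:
t(N) = 20 + N (t(N) = N + 20 = 20 + N)
s(j, S) = 6*S
K(m) = 9 - 2*m*(420 + m) (K(m) = 9 - (m + 420)*(m + m) = 9 - (420 + m)*2*m = 9 - 2*m*(420 + m))
√(s(-965, -1959) + K(t(6))) = √(6*(-1959) + (9 - 840*(20 + 6) - 2*(20 + 6)²)) = √(-11754 + (9 - 840*26 - 2*26²)) = √(-11754 + (9 - 21840 - 2*676)) = √(-11754 + (9 - 21840 - 1352)) = √(-11754 - 23183) = √(-34937) = 7*I*√713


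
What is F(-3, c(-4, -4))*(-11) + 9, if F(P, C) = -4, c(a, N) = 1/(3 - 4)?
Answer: 53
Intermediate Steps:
c(a, N) = -1 (c(a, N) = 1/(-1) = -1)
F(-3, c(-4, -4))*(-11) + 9 = -4*(-11) + 9 = 44 + 9 = 53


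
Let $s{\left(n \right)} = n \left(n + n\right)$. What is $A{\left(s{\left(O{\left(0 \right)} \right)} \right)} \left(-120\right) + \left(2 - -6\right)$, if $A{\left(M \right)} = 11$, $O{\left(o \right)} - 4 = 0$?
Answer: $-1312$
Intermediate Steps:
$O{\left(o \right)} = 4$ ($O{\left(o \right)} = 4 + 0 = 4$)
$s{\left(n \right)} = 2 n^{2}$ ($s{\left(n \right)} = n 2 n = 2 n^{2}$)
$A{\left(s{\left(O{\left(0 \right)} \right)} \right)} \left(-120\right) + \left(2 - -6\right) = 11 \left(-120\right) + \left(2 - -6\right) = -1320 + \left(2 + 6\right) = -1320 + 8 = -1312$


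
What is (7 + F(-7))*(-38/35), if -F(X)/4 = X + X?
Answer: -342/5 ≈ -68.400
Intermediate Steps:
F(X) = -8*X (F(X) = -4*(X + X) = -8*X)
(7 + F(-7))*(-38/35) = (7 - 8*(-7))*(-38/35) = (7 + 56)*(-38*1/35) = 63*(-38/35) = -342/5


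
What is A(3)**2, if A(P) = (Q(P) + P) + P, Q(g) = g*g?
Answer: 225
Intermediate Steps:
Q(g) = g**2
A(P) = P**2 + 2*P (A(P) = (P**2 + P) + P = (P + P**2) + P = P**2 + 2*P)
A(3)**2 = (3*(2 + 3))**2 = (3*5)**2 = 15**2 = 225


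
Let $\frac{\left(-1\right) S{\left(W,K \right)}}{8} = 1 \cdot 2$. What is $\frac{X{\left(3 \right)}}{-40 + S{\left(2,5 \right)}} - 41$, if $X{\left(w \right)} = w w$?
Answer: $- \frac{2305}{56} \approx -41.161$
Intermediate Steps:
$X{\left(w \right)} = w^{2}$
$S{\left(W,K \right)} = -16$ ($S{\left(W,K \right)} = - 8 \cdot 1 \cdot 2 = \left(-8\right) 2 = -16$)
$\frac{X{\left(3 \right)}}{-40 + S{\left(2,5 \right)}} - 41 = \frac{3^{2}}{-40 - 16} - 41 = \frac{9}{-56} - 41 = 9 \left(- \frac{1}{56}\right) - 41 = - \frac{9}{56} - 41 = - \frac{2305}{56}$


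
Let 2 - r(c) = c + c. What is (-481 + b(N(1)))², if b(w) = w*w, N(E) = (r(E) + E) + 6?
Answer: 186624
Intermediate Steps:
r(c) = 2 - 2*c (r(c) = 2 - (c + c) = 2 - 2*c)
N(E) = 8 - E (N(E) = ((2 - 2*E) + E) + 6 = (2 - E) + 6 = 8 - E)
b(w) = w²
(-481 + b(N(1)))² = (-481 + (8 - 1*1)²)² = (-481 + (8 - 1)²)² = (-481 + 7²)² = (-481 + 49)² = (-432)² = 186624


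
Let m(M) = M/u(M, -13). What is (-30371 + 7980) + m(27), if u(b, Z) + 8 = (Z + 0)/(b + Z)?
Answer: -2799253/125 ≈ -22394.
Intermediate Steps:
u(b, Z) = -8 + Z/(Z + b) (u(b, Z) = -8 + (Z + 0)/(b + Z) = -8 + Z/(Z + b))
m(M) = M*(-13 + M)/(91 - 8*M) (m(M) = M/(((-8*M - 7*(-13))/(-13 + M))) = M/(((-8*M + 91)/(-13 + M))) = M/(((91 - 8*M)/(-13 + M))) = M*((-13 + M)/(91 - 8*M)) = M*(-13 + M)/(91 - 8*M))
(-30371 + 7980) + m(27) = (-30371 + 7980) + 27*(13 - 1*27)/(-91 + 8*27) = -22391 + 27*(13 - 27)/(-91 + 216) = -22391 + 27*(-14)/125 = -22391 + 27*(1/125)*(-14) = -22391 - 378/125 = -2799253/125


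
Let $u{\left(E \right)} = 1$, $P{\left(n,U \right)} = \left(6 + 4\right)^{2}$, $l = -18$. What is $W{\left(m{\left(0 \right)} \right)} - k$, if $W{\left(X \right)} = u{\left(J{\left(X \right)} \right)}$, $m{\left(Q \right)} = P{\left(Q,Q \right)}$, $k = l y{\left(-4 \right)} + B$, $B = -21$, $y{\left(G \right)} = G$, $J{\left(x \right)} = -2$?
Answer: $-50$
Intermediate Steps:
$k = 51$ ($k = \left(-18\right) \left(-4\right) - 21 = 72 - 21 = 51$)
$P{\left(n,U \right)} = 100$ ($P{\left(n,U \right)} = 10^{2} = 100$)
$m{\left(Q \right)} = 100$
$W{\left(X \right)} = 1$
$W{\left(m{\left(0 \right)} \right)} - k = 1 - 51 = -50$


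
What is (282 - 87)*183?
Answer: 35685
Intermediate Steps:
(282 - 87)*183 = 195*183 = 35685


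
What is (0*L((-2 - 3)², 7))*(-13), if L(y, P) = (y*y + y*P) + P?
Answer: 0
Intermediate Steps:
L(y, P) = P + y² + P*y (L(y, P) = (y² + P*y) + P = P + y² + P*y)
(0*L((-2 - 3)², 7))*(-13) = (0*(7 + ((-2 - 3)²)² + 7*(-2 - 3)²))*(-13) = (0*(7 + ((-5)²)² + 7*(-5)²))*(-13) = (0*(7 + 25² + 7*25))*(-13) = (0*(7 + 625 + 175))*(-13) = (0*807)*(-13) = 0*(-13) = 0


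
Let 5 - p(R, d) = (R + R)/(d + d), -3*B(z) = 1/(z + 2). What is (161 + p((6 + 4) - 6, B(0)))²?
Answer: 36100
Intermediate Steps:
B(z) = -1/(3*(2 + z)) (B(z) = -1/(3*(z + 2)) = -1/(3*(2 + z)))
p(R, d) = 5 - R/d (p(R, d) = 5 - (R + R)/(d + d) = 5 - 2*R/(2*d) = 5 - 2*R*1/(2*d) = 5 - R/d)
(161 + p((6 + 4) - 6, B(0)))² = (161 + (5 - ((6 + 4) - 6)/((-1/(6 + 3*0)))))² = (161 + (5 - (10 - 6)/((-1/(6 + 0)))))² = (161 + (5 - 1*4/(-1/6)))² = (161 + (5 - 1*4/(-1*⅙)))² = (161 + (5 - 1*4/(-⅙)))² = (161 + (5 - 1*4*(-6)))² = (161 + (5 + 24))² = (161 + 29)² = 190² = 36100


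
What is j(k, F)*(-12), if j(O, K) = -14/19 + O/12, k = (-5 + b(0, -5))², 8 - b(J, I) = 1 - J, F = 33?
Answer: 92/19 ≈ 4.8421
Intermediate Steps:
b(J, I) = 7 + J (b(J, I) = 8 - (1 - J) = 8 + (-1 + J) = 7 + J)
k = 4 (k = (-5 + (7 + 0))² = (-5 + 7)² = 2² = 4)
j(O, K) = -14/19 + O/12 (j(O, K) = -14*1/19 + O*(1/12) = -14/19 + O/12)
j(k, F)*(-12) = (-14/19 + (1/12)*4)*(-12) = (-14/19 + ⅓)*(-12) = -23/57*(-12) = 92/19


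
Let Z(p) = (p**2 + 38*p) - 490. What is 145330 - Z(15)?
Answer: 145025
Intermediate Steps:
Z(p) = -490 + p**2 + 38*p
145330 - Z(15) = 145330 - (-490 + 15**2 + 38*15) = 145330 - (-490 + 225 + 570) = 145330 - 1*305 = 145330 - 305 = 145025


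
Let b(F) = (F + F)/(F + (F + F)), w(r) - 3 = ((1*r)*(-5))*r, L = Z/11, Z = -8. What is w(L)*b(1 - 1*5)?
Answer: 86/363 ≈ 0.23691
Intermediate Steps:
L = -8/11 ≈ -0.72727
w(r) = 3 - 5*r² (w(r) = 3 + ((1*r)*(-5))*r = 3 + (r*(-5))*r = 3 + (-5*r)*r = 3 - 5*r²)
b(F) = ⅔ (b(F) = (2*F)/(F + 2*F) = (2*F)/((3*F)) = (2*F)*(1/(3*F)) = ⅔)
w(L)*b(1 - 1*5) = (3 - 5*(-8/11)²)*(⅔) = (3 - 5*64/121)*(⅔) = (3 - 320/121)*(⅔) = (43/121)*(⅔) = 86/363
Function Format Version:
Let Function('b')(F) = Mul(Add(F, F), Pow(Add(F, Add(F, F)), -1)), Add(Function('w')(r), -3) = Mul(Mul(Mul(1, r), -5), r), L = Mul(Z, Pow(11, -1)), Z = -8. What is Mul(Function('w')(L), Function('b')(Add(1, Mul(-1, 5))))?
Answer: Rational(86, 363) ≈ 0.23691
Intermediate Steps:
L = Rational(-8, 11) (L = Mul(-8, Pow(11, -1)) = Mul(-8, Rational(1, 11)) = Rational(-8, 11) ≈ -0.72727)
Function('w')(r) = Add(3, Mul(-5, Pow(r, 2))) (Function('w')(r) = Add(3, Mul(Mul(Mul(1, r), -5), r)) = Add(3, Mul(Mul(r, -5), r)) = Add(3, Mul(Mul(-5, r), r)) = Add(3, Mul(-5, Pow(r, 2))))
Function('b')(F) = Rational(2, 3) (Function('b')(F) = Mul(Mul(2, F), Pow(Add(F, Mul(2, F)), -1)) = Mul(Mul(2, F), Pow(Mul(3, F), -1)) = Mul(Mul(2, F), Mul(Rational(1, 3), Pow(F, -1))) = Rational(2, 3))
Mul(Function('w')(L), Function('b')(Add(1, Mul(-1, 5)))) = Mul(Add(3, Mul(-5, Pow(Rational(-8, 11), 2))), Rational(2, 3)) = Mul(Add(3, Mul(-5, Rational(64, 121))), Rational(2, 3)) = Mul(Add(3, Rational(-320, 121)), Rational(2, 3)) = Mul(Rational(43, 121), Rational(2, 3)) = Rational(86, 363)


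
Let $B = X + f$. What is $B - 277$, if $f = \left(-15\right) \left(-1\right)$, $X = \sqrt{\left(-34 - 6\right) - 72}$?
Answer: $-262 + 4 i \sqrt{7} \approx -262.0 + 10.583 i$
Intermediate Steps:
$X = 4 i \sqrt{7}$ ($X = \sqrt{\left(-34 - 6\right) - 72} = \sqrt{-40 - 72} = \sqrt{-112} = 4 i \sqrt{7} \approx 10.583 i$)
$f = 15$
$B = 15 + 4 i \sqrt{7}$ ($B = 4 i \sqrt{7} + 15 = 15 + 4 i \sqrt{7} \approx 15.0 + 10.583 i$)
$B - 277 = \left(15 + 4 i \sqrt{7}\right) - 277 = -262 + 4 i \sqrt{7}$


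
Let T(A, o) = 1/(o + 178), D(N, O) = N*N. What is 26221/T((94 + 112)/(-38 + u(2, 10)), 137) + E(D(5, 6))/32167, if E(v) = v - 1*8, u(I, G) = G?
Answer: 265687035722/32167 ≈ 8.2596e+6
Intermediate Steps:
D(N, O) = N²
E(v) = -8 + v (E(v) = v - 8 = -8 + v)
T(A, o) = 1/(178 + o)
26221/T((94 + 112)/(-38 + u(2, 10)), 137) + E(D(5, 6))/32167 = 26221/(1/(178 + 137)) + (-8 + 5²)/32167 = 26221/(1/315) + (-8 + 25)*(1/32167) = 26221/(1/315) + 17*(1/32167) = 26221*315 + 17/32167 = 8259615 + 17/32167 = 265687035722/32167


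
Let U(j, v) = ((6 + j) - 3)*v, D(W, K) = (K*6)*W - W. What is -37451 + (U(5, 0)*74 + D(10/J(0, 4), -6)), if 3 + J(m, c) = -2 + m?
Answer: -37377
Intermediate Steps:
J(m, c) = -5 + m (J(m, c) = -3 + (-2 + m) = -5 + m)
D(W, K) = -W + 6*K*W (D(W, K) = (6*K)*W - W = 6*K*W - W = -W + 6*K*W)
U(j, v) = v*(3 + j) (U(j, v) = (3 + j)*v = v*(3 + j))
-37451 + (U(5, 0)*74 + D(10/J(0, 4), -6)) = -37451 + ((0*(3 + 5))*74 + (10/(-5 + 0))*(-1 + 6*(-6))) = -37451 + ((0*8)*74 + (10/(-5))*(-1 - 36)) = -37451 + (0*74 + (10*(-⅕))*(-37)) = -37451 + (0 - 2*(-37)) = -37451 + (0 + 74) = -37451 + 74 = -37377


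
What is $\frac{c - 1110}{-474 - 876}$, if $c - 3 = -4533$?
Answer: $\frac{188}{45} \approx 4.1778$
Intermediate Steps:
$c = -4530$ ($c = 3 - 4533 = -4530$)
$\frac{c - 1110}{-474 - 876} = \frac{-4530 - 1110}{-474 - 876} = \frac{-4530 - 1110}{-1350} = \left(-4530 - 1110\right) \left(- \frac{1}{1350}\right) = \left(-5640\right) \left(- \frac{1}{1350}\right) = \frac{188}{45}$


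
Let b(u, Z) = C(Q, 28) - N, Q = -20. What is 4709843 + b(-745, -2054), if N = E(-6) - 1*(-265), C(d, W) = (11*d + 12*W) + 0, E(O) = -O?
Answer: 4709688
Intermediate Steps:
C(d, W) = 11*d + 12*W
N = 271 (N = -1*(-6) - 1*(-265) = 6 + 265 = 271)
b(u, Z) = -155 (b(u, Z) = (11*(-20) + 12*28) - 1*271 = (-220 + 336) - 271 = 116 - 271 = -155)
4709843 + b(-745, -2054) = 4709843 - 155 = 4709688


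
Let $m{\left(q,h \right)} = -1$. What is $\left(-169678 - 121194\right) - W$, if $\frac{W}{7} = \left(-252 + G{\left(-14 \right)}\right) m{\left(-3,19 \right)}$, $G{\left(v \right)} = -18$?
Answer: $-292762$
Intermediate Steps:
$W = 1890$ ($W = 7 \left(-252 - 18\right) \left(-1\right) = 7 \left(\left(-270\right) \left(-1\right)\right) = 7 \cdot 270 = 1890$)
$\left(-169678 - 121194\right) - W = \left(-169678 - 121194\right) - 1890 = -290872 - 1890 = -292762$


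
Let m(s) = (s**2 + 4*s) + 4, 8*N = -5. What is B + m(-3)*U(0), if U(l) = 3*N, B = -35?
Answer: -295/8 ≈ -36.875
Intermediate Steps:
N = -5/8 (N = (1/8)*(-5) = -5/8 ≈ -0.62500)
U(l) = -15/8 (U(l) = 3*(-5/8) = -15/8)
m(s) = 4 + s**2 + 4*s
B + m(-3)*U(0) = -35 + (4 + (-3)**2 + 4*(-3))*(-15/8) = -35 + (4 + 9 - 12)*(-15/8) = -35 + 1*(-15/8) = -35 - 15/8 = -295/8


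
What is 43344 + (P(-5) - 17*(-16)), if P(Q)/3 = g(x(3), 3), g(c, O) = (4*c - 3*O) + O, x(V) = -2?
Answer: 43574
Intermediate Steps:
g(c, O) = -2*O + 4*c (g(c, O) = (-3*O + 4*c) + O = -2*O + 4*c)
P(Q) = -42 (P(Q) = 3*(-2*3 + 4*(-2)) = 3*(-6 - 8) = 3*(-14) = -42)
43344 + (P(-5) - 17*(-16)) = 43344 + (-42 - 17*(-16)) = 43344 + (-42 + 272) = 43344 + 230 = 43574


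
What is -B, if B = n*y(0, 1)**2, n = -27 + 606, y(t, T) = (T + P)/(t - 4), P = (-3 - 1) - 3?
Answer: -5211/4 ≈ -1302.8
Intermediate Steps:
P = -7 (P = -4 - 3 = -7)
y(t, T) = (-7 + T)/(-4 + t) (y(t, T) = (T - 7)/(t - 4) = (-7 + T)/(-4 + t))
n = 579
B = 5211/4 (B = 579*((-7 + 1)/(-4 + 0))**2 = 579*(-6/(-4))**2 = 579*(-1/4*(-6))**2 = 579*(3/2)**2 = 579*(9/4) = 5211/4 ≈ 1302.8)
-B = -1*5211/4 = -5211/4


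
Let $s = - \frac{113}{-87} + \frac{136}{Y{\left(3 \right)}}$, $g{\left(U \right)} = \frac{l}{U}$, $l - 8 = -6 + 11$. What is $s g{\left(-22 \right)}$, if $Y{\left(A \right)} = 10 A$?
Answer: $- \frac{32981}{9570} \approx -3.4463$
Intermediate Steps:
$l = 13$ ($l = 8 + \left(-6 + 11\right) = 8 + 5 = 13$)
$g{\left(U \right)} = \frac{13}{U}$
$s = \frac{2537}{435}$ ($s = - \frac{113}{-87} + \frac{136}{10 \cdot 3} = \left(-113\right) \left(- \frac{1}{87}\right) + \frac{136}{30} = \frac{113}{87} + 136 \cdot \frac{1}{30} = \frac{113}{87} + \frac{68}{15} = \frac{2537}{435} \approx 5.8322$)
$s g{\left(-22 \right)} = \frac{2537 \frac{13}{-22}}{435} = \frac{2537 \cdot 13 \left(- \frac{1}{22}\right)}{435} = \frac{2537}{435} \left(- \frac{13}{22}\right) = - \frac{32981}{9570}$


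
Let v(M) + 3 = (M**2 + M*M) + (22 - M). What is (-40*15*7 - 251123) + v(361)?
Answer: 4977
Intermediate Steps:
v(M) = 19 - M + 2*M**2 (v(M) = -3 + ((M**2 + M*M) + (22 - M)) = -3 + ((M**2 + M**2) + (22 - M)) = -3 + (2*M**2 + (22 - M)) = -3 + (22 - M + 2*M**2) = 19 - M + 2*M**2)
(-40*15*7 - 251123) + v(361) = (-40*15*7 - 251123) + (19 - 1*361 + 2*361**2) = (-600*7 - 251123) + (19 - 361 + 2*130321) = (-4200 - 251123) + (19 - 361 + 260642) = -255323 + 260300 = 4977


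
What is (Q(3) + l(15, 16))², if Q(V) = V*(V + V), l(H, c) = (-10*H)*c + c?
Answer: 5597956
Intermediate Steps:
l(H, c) = c - 10*H*c (l(H, c) = -10*H*c + c = c - 10*H*c)
Q(V) = 2*V² (Q(V) = V*(2*V) = 2*V²)
(Q(3) + l(15, 16))² = (2*3² + 16*(1 - 10*15))² = (2*9 + 16*(1 - 150))² = (18 + 16*(-149))² = (18 - 2384)² = (-2366)² = 5597956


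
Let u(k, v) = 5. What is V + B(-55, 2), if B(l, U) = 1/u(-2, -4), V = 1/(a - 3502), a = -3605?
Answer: 7102/35535 ≈ 0.19986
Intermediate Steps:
V = -1/7107 (V = 1/(-3605 - 3502) = 1/(-7107) = -1/7107 ≈ -0.00014071)
B(l, U) = ⅕ (B(l, U) = 1/5 = ⅕)
V + B(-55, 2) = -1/7107 + ⅕ = 7102/35535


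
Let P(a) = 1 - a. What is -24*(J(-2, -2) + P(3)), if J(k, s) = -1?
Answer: 72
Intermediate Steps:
-24*(J(-2, -2) + P(3)) = -24*(-1 + (1 - 1*3)) = -24*(-1 + (1 - 3)) = -24*(-1 - 2) = -24*(-3) = 72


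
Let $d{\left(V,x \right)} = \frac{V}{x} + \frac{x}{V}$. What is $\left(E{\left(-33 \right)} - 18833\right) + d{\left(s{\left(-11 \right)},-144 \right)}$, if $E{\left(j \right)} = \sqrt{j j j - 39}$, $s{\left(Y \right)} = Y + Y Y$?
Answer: $- \frac{74586889}{3960} + 2 i \sqrt{8994} \approx -18835.0 + 189.67 i$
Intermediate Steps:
$s{\left(Y \right)} = Y + Y^{2}$
$E{\left(j \right)} = \sqrt{-39 + j^{3}}$ ($E{\left(j \right)} = \sqrt{j^{2} j - 39} = \sqrt{j^{3} - 39} = \sqrt{-39 + j^{3}}$)
$\left(E{\left(-33 \right)} - 18833\right) + d{\left(s{\left(-11 \right)},-144 \right)} = \left(\sqrt{-39 + \left(-33\right)^{3}} - 18833\right) + \left(\frac{\left(-11\right) \left(1 - 11\right)}{-144} - \frac{144}{\left(-11\right) \left(1 - 11\right)}\right) = \left(\sqrt{-39 - 35937} - 18833\right) + \left(\left(-11\right) \left(-10\right) \left(- \frac{1}{144}\right) - \frac{144}{\left(-11\right) \left(-10\right)}\right) = \left(\sqrt{-35976} - 18833\right) + \left(110 \left(- \frac{1}{144}\right) - \frac{144}{110}\right) = \left(2 i \sqrt{8994} - 18833\right) - \frac{8209}{3960} = \left(-18833 + 2 i \sqrt{8994}\right) - \frac{8209}{3960} = - \frac{74586889}{3960} + 2 i \sqrt{8994}$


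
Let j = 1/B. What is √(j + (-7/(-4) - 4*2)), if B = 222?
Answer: I*√307803/222 ≈ 2.4991*I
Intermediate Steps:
j = 1/222 ≈ 0.0045045
√(j + (-7/(-4) - 4*2)) = √(1/222 + (-7/(-4) - 4*2)) = √(1/222 + (-7*(-¼) - 8)) = √(1/222 + (7/4 - 8)) = √(1/222 - 25/4) = √(-2773/444) = I*√307803/222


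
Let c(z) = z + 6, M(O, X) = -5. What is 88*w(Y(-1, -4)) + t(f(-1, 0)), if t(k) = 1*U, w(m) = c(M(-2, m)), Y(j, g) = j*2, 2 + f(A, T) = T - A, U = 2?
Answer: 90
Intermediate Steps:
f(A, T) = -2 + T - A (f(A, T) = -2 + (T - A) = -2 + T - A)
Y(j, g) = 2*j
c(z) = 6 + z
w(m) = 1 (w(m) = 6 - 5 = 1)
t(k) = 2 (t(k) = 1*2 = 2)
88*w(Y(-1, -4)) + t(f(-1, 0)) = 88*1 + 2 = 88 + 2 = 90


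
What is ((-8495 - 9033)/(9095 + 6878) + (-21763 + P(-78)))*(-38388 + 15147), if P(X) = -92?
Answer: 8113606082763/15973 ≈ 5.0796e+8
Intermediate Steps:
((-8495 - 9033)/(9095 + 6878) + (-21763 + P(-78)))*(-38388 + 15147) = ((-8495 - 9033)/(9095 + 6878) + (-21763 - 92))*(-38388 + 15147) = (-17528/15973 - 21855)*(-23241) = -349107443/15973*(-23241) = 8113606082763/15973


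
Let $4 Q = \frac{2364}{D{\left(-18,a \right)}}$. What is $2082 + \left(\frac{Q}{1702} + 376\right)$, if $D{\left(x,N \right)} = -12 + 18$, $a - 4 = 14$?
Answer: $\frac{8367229}{3404} \approx 2458.1$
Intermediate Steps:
$a = 18$ ($a = 4 + 14 = 18$)
$D{\left(x,N \right)} = 6$
$Q = \frac{197}{2}$ ($Q = \frac{2364 \cdot \frac{1}{6}}{4} = \frac{1}{4} \cdot 394 = \frac{197}{2} \approx 98.5$)
$2082 + \left(\frac{Q}{1702} + 376\right) = 2082 + \left(\frac{197}{2 \cdot 1702} + 376\right) = 2082 + \left(\frac{197}{2} \cdot \frac{1}{1702} + 376\right) = 2082 + \left(\frac{197}{3404} + 376\right) = 2082 + \frac{1280101}{3404} = \frac{8367229}{3404}$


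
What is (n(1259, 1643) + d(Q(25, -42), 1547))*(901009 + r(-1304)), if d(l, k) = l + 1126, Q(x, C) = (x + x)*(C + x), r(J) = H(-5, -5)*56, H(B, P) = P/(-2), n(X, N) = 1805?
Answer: 1875291069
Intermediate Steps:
H(B, P) = -P/2 (H(B, P) = P*(-1/2) = -P/2)
r(J) = 140 (r(J) = -1/2*(-5)*56 = (5/2)*56 = 140)
Q(x, C) = 2*x*(C + x) (Q(x, C) = (2*x)*(C + x) = 2*x*(C + x))
d(l, k) = 1126 + l
(n(1259, 1643) + d(Q(25, -42), 1547))*(901009 + r(-1304)) = (1805 + (1126 + 2*25*(-42 + 25)))*(901009 + 140) = (1805 + (1126 + 2*25*(-17)))*901149 = (1805 + (1126 - 850))*901149 = (1805 + 276)*901149 = 2081*901149 = 1875291069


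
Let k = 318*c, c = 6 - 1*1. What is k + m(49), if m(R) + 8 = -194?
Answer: 1388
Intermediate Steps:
m(R) = -202 (m(R) = -8 - 194 = -202)
c = 5 (c = 6 - 1 = 5)
k = 1590 (k = 318*5 = 1590)
k + m(49) = 1590 - 202 = 1388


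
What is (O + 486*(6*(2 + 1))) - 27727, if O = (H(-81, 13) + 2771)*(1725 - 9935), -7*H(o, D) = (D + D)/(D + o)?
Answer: -2709551156/119 ≈ -2.2769e+7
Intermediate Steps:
H(o, D) = -2*D/(7*(D + o)) (H(o, D) = -(D + D)/(7*(D + o)) = -2*D/(7*(D + o)))
O = -2707292655/119 (O = (-2*13/(7*13 + 7*(-81)) + 2771)*(1725 - 9935) = (-2*13/(91 - 567) + 2771)*(-8210) = (-2*13/(-476) + 2771)*(-8210) = (-2*13*(-1/476) + 2771)*(-8210) = (13/238 + 2771)*(-8210) = (659511/238)*(-8210) = -2707292655/119 ≈ -2.2750e+7)
(O + 486*(6*(2 + 1))) - 27727 = (-2707292655/119 + 486*(6*(2 + 1))) - 27727 = (-2707292655/119 + 486*(6*3)) - 27727 = (-2707292655/119 + 486*18) - 27727 = (-2707292655/119 + 8748) - 27727 = -2706251643/119 - 27727 = -2709551156/119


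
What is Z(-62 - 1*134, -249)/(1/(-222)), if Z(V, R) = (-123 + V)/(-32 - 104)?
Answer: -35409/68 ≈ -520.72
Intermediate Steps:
Z(V, R) = 123/136 - V/136 (Z(V, R) = (-123 + V)/(-136) = (-123 + V)*(-1/136) = 123/136 - V/136)
Z(-62 - 1*134, -249)/(1/(-222)) = (123/136 - (-62 - 1*134)/136)/(1/(-222)) = (123/136 - (-62 - 134)/136)/(-1/222) = (123/136 - 1/136*(-196))*(-222) = (123/136 + 49/34)*(-222) = (319/136)*(-222) = -35409/68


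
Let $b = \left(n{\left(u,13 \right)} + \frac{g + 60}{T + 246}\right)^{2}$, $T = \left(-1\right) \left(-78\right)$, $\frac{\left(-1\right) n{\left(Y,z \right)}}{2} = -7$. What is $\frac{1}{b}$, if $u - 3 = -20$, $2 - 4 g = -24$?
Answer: $\frac{419904}{84732025} \approx 0.0049557$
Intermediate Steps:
$g = \frac{13}{2}$ ($g = \frac{1}{2} - -6 = \frac{1}{2} + 6 = \frac{13}{2} \approx 6.5$)
$u = -17$ ($u = 3 - 20 = -17$)
$n{\left(Y,z \right)} = 14$ ($n{\left(Y,z \right)} = \left(-2\right) \left(-7\right) = 14$)
$T = 78$
$b = \frac{84732025}{419904}$ ($b = \left(14 + \frac{\frac{13}{2} + 60}{78 + 246}\right)^{2} = \left(14 + \frac{133}{2 \cdot 324}\right)^{2} = \left(14 + \frac{133}{2} \cdot \frac{1}{324}\right)^{2} = \left(14 + \frac{133}{648}\right)^{2} = \left(\frac{9205}{648}\right)^{2} = \frac{84732025}{419904} \approx 201.79$)
$\frac{1}{b} = \frac{1}{\frac{84732025}{419904}} = \frac{419904}{84732025}$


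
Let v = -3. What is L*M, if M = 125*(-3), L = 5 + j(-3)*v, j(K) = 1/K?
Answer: -2250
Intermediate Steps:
j(K) = 1/K
L = 6 (L = 5 - 3/(-3) = 5 - ⅓*(-3) = 5 + 1 = 6)
M = -375
L*M = 6*(-375) = -2250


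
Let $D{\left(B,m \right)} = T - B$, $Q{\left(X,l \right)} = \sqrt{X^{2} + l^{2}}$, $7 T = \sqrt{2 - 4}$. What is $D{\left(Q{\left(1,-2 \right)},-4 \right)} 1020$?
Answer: $- 1020 \sqrt{5} + \frac{1020 i \sqrt{2}}{7} \approx -2280.8 + 206.07 i$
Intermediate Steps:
$T = \frac{i \sqrt{2}}{7}$ ($T = \frac{\sqrt{2 - 4}}{7} = \frac{\sqrt{-2}}{7} = \frac{i \sqrt{2}}{7} \approx 0.20203 i$)
$D{\left(B,m \right)} = - B + \frac{i \sqrt{2}}{7}$ ($D{\left(B,m \right)} = \frac{i \sqrt{2}}{7} - B = - B + \frac{i \sqrt{2}}{7}$)
$D{\left(Q{\left(1,-2 \right)},-4 \right)} 1020 = \left(- \sqrt{1^{2} + \left(-2\right)^{2}} + \frac{i \sqrt{2}}{7}\right) 1020 = \left(- \sqrt{1 + 4} + \frac{i \sqrt{2}}{7}\right) 1020 = \left(- \sqrt{5} + \frac{i \sqrt{2}}{7}\right) 1020 = - 1020 \sqrt{5} + \frac{1020 i \sqrt{2}}{7}$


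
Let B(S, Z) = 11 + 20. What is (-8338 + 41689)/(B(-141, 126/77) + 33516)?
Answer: 33351/33547 ≈ 0.99416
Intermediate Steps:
B(S, Z) = 31
(-8338 + 41689)/(B(-141, 126/77) + 33516) = (-8338 + 41689)/(31 + 33516) = 33351/33547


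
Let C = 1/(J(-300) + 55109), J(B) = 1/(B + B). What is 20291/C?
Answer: 670930011109/600 ≈ 1.1182e+9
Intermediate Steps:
J(B) = 1/(2*B)
C = 600/33065399 (C = 1/((½)/(-300) + 55109) = 1/((½)*(-1/300) + 55109) = 1/(-1/600 + 55109) = 1/(33065399/600) = 600/33065399 ≈ 1.8146e-5)
20291/C = 20291/(600/33065399) = 20291*(33065399/600) = 670930011109/600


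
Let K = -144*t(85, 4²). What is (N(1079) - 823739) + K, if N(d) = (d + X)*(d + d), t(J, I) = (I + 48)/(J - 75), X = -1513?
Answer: -8806163/5 ≈ -1.7612e+6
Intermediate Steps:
t(J, I) = (48 + I)/(-75 + J)
N(d) = 2*d*(-1513 + d) (N(d) = (d - 1513)*(d + d) = (-1513 + d)*(2*d) = 2*d*(-1513 + d))
K = -4608/5 (K = -144*(48 + 4²)/(-75 + 85) = -144*(48 + 16)/10 = -72*64/5 = -144*32/5 = -4608/5 ≈ -921.60)
(N(1079) - 823739) + K = (2*1079*(-1513 + 1079) - 823739) - 4608/5 = (2*1079*(-434) - 823739) - 4608/5 = (-936572 - 823739) - 4608/5 = -1760311 - 4608/5 = -8806163/5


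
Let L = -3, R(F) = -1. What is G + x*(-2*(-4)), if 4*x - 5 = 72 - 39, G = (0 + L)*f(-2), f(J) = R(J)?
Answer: 79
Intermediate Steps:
f(J) = -1
G = 3 (G = (0 - 3)*(-1) = -3*(-1) = 3)
x = 19/2 (x = 5/4 + (72 - 39)/4 = 5/4 + (1/4)*33 = 5/4 + 33/4 = 19/2 ≈ 9.5000)
G + x*(-2*(-4)) = 3 + 19*(-2*(-4))/2 = 3 + 19*(-1*(-8))/2 = 3 + (19/2)*8 = 3 + 76 = 79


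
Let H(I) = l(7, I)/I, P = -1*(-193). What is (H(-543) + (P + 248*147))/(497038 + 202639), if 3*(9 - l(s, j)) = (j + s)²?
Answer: 59988490/1139773833 ≈ 0.052632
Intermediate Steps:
l(s, j) = 9 - (j + s)²/3
P = 193
H(I) = (9 - (7 + I)²/3)/I (H(I) = (9 - (I + 7)²/3)/I = (9 - (7 + I)²/3)/I)
(H(-543) + (P + 248*147))/(497038 + 202639) = ((⅓)*(27 - (7 - 543)²)/(-543) + (193 + 248*147))/(497038 + 202639) = ((⅓)*(-1/543)*(27 - 1*(-536)²) + (193 + 36456))/699677 = ((⅓)*(-1/543)*(27 - 1*287296) + 36649)*(1/699677) = ((⅓)*(-1/543)*(27 - 287296) + 36649)*(1/699677) = ((⅓)*(-1/543)*(-287269) + 36649)*(1/699677) = (287269/1629 + 36649)*(1/699677) = (59988490/1629)*(1/699677) = 59988490/1139773833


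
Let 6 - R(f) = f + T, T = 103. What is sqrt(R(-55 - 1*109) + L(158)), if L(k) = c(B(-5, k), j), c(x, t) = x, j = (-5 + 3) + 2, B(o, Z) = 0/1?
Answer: sqrt(67) ≈ 8.1853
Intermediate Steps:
B(o, Z) = 0 (B(o, Z) = 0*1 = 0)
j = 0 (j = -2 + 2 = 0)
R(f) = -97 - f (R(f) = 6 - (f + 103) = 6 - (103 + f) = 6 + (-103 - f) = -97 - f)
L(k) = 0
sqrt(R(-55 - 1*109) + L(158)) = sqrt((-97 - (-55 - 1*109)) + 0) = sqrt((-97 - (-55 - 109)) + 0) = sqrt((-97 - 1*(-164)) + 0) = sqrt((-97 + 164) + 0) = sqrt(67 + 0) = sqrt(67)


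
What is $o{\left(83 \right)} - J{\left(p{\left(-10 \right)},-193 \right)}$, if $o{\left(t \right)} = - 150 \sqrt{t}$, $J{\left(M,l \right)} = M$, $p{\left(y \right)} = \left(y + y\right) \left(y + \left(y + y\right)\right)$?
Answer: $-600 - 150 \sqrt{83} \approx -1966.6$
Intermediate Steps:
$p{\left(y \right)} = 6 y^{2}$ ($p{\left(y \right)} = 2 y \left(y + 2 y\right) = 2 y 3 y = 6 y^{2}$)
$o{\left(83 \right)} - J{\left(p{\left(-10 \right)},-193 \right)} = - 150 \sqrt{83} - 6 \left(-10\right)^{2} = - 150 \sqrt{83} - 6 \cdot 100 = - 150 \sqrt{83} - 600 = -600 - 150 \sqrt{83}$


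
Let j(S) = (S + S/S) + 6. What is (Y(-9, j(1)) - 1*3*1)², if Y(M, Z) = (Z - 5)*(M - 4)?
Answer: 1764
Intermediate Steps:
j(S) = 7 + S (j(S) = (S + 1) + 6 = (1 + S) + 6 = 7 + S)
Y(M, Z) = (-5 + Z)*(-4 + M)
(Y(-9, j(1)) - 1*3*1)² = ((20 - 5*(-9) - 4*(7 + 1) - 9*(7 + 1)) - 1*3*1)² = ((20 + 45 - 4*8 - 9*8) - 3*1)² = ((20 + 45 - 32 - 72) - 3)² = (-39 - 3)² = (-42)² = 1764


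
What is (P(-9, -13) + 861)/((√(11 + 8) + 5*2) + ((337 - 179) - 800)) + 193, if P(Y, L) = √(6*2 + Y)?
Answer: 25513671/133135 - 632*√3/399405 - 287*√19/133135 - √57/399405 ≈ 191.63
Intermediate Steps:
P(Y, L) = √(12 + Y)
(P(-9, -13) + 861)/((√(11 + 8) + 5*2) + ((337 - 179) - 800)) + 193 = (√(12 - 9) + 861)/((√(11 + 8) + 5*2) + ((337 - 179) - 800)) + 193 = (√3 + 861)/((√19 + 10) + (158 - 800)) + 193 = (861 + √3)/((10 + √19) - 642) + 193 = (861 + √3)/(-632 + √19) + 193 = 193 + (861 + √3)/(-632 + √19)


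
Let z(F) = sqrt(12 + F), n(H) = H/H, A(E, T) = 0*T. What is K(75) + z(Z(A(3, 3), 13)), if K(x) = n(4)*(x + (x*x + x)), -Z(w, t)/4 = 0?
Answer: 5775 + 2*sqrt(3) ≈ 5778.5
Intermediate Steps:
A(E, T) = 0
Z(w, t) = 0 (Z(w, t) = -4*0 = 0)
n(H) = 1
K(x) = x**2 + 2*x (K(x) = 1*(x + (x*x + x)) = 1*(x + (x**2 + x)) = 1*(x + (x + x**2)) = 1*(x**2 + 2*x) = x**2 + 2*x)
K(75) + z(Z(A(3, 3), 13)) = 75*(2 + 75) + sqrt(12 + 0) = 75*77 + sqrt(12) = 5775 + 2*sqrt(3)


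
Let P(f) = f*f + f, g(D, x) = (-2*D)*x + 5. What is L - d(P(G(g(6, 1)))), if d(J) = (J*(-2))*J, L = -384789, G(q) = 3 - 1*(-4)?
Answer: -378517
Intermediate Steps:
g(D, x) = 5 - 2*D*x (g(D, x) = -2*D*x + 5 = 5 - 2*D*x)
G(q) = 7 (G(q) = 3 + 4 = 7)
P(f) = f + f² (P(f) = f² + f = f + f²)
d(J) = -2*J² (d(J) = (-2*J)*J = -2*J²)
L - d(P(G(g(6, 1)))) = -384789 - (-2)*(7*(1 + 7))² = -384789 - (-2)*(7*8)² = -384789 - (-2)*56² = -384789 - (-2)*3136 = -384789 - 1*(-6272) = -384789 + 6272 = -378517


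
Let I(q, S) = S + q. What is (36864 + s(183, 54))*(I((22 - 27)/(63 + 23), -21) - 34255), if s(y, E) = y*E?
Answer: -68897550393/43 ≈ -1.6023e+9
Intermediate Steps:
s(y, E) = E*y
(36864 + s(183, 54))*(I((22 - 27)/(63 + 23), -21) - 34255) = (36864 + 54*183)*((-21 + (22 - 27)/(63 + 23)) - 34255) = (36864 + 9882)*((-21 - 5/86) - 34255) = 46746*((-21 - 5*1/86) - 34255) = 46746*((-21 - 5/86) - 34255) = 46746*(-1811/86 - 34255) = 46746*(-2947741/86) = -68897550393/43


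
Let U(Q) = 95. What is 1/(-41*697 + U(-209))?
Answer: -1/28482 ≈ -3.5110e-5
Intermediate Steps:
1/(-41*697 + U(-209)) = 1/(-41*697 + 95) = 1/(-28577 + 95) = 1/(-28482) = -1/28482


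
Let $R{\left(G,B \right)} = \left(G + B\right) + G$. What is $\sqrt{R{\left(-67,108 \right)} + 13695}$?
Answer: $\sqrt{13669} \approx 116.91$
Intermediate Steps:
$R{\left(G,B \right)} = B + 2 G$ ($R{\left(G,B \right)} = \left(B + G\right) + G = B + 2 G$)
$\sqrt{R{\left(-67,108 \right)} + 13695} = \sqrt{\left(108 + 2 \left(-67\right)\right) + 13695} = \sqrt{\left(108 - 134\right) + 13695} = \sqrt{-26 + 13695} = \sqrt{13669}$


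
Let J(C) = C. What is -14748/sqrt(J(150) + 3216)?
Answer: -2458*sqrt(374)/187 ≈ -254.20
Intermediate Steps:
-14748/sqrt(J(150) + 3216) = -14748/sqrt(150 + 3216) = -14748*sqrt(374)/1122 = -2458*sqrt(374)/187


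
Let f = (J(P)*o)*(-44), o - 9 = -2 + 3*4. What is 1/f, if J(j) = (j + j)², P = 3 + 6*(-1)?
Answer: -1/30096 ≈ -3.3227e-5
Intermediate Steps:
o = 19 (o = 9 + (-2 + 3*4) = 9 + (-2 + 12) = 9 + 10 = 19)
P = -3 (P = 3 - 6 = -3)
J(j) = 4*j² (J(j) = (2*j)² = 4*j²)
f = -30096 (f = ((4*(-3)²)*19)*(-44) = ((4*9)*19)*(-44) = (36*19)*(-44) = 684*(-44) = -30096)
1/f = 1/(-30096) = -1/30096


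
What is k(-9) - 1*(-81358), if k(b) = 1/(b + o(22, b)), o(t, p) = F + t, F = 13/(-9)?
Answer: 8461241/104 ≈ 81358.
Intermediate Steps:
F = -13/9 (F = 13*(-⅑) = -13/9 ≈ -1.4444)
o(t, p) = -13/9 + t
k(b) = 1/(185/9 + b) (k(b) = 1/(b + (-13/9 + 22)) = 1/(b + 185/9) = 1/(185/9 + b))
k(-9) - 1*(-81358) = 9/(185 + 9*(-9)) - 1*(-81358) = 9/(185 - 81) + 81358 = 9/104 + 81358 = 8461241/104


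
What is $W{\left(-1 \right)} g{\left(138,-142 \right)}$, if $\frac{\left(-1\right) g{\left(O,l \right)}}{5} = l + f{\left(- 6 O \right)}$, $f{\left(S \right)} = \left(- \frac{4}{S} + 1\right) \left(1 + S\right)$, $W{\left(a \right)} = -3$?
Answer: $- \frac{1007050}{69} \approx -14595.0$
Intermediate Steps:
$f{\left(S \right)} = \left(1 + S\right) \left(1 - \frac{4}{S}\right)$ ($f{\left(S \right)} = \left(1 - \frac{4}{S}\right) \left(1 + S\right) = \left(1 + S\right) \left(1 - \frac{4}{S}\right)$)
$g{\left(O,l \right)} = 15 - 5 l + 30 O - \frac{10}{3 O}$ ($g{\left(O,l \right)} = - 5 \left(l - \left(3 + 4 \left(- \frac{1}{6 O}\right) + 6 O\right)\right) = - 5 \left(l - \left(3 + 6 O + 4 \left(- \frac{1}{6}\right) \frac{1}{O}\right)\right) = - 5 \left(l - \left(3 + 6 O - \frac{2}{3 O}\right)\right) = - 5 \left(-3 + l - 6 O + \frac{2}{3 O}\right) = 15 - 5 l + 30 O - \frac{10}{3 O}$)
$W{\left(-1 \right)} g{\left(138,-142 \right)} = - 3 \left(15 - -710 + 30 \cdot 138 - \frac{10}{3 \cdot 138}\right) = - 3 \left(15 + 710 + 4140 - \frac{5}{207}\right) = \left(-3\right) \frac{1007050}{207} = - \frac{1007050}{69}$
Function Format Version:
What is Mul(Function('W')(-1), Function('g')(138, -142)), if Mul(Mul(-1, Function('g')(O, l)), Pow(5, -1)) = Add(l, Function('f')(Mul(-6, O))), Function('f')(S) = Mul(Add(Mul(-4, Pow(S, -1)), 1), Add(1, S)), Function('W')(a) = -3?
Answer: Rational(-1007050, 69) ≈ -14595.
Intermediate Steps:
Function('f')(S) = Mul(Add(1, S), Add(1, Mul(-4, Pow(S, -1)))) (Function('f')(S) = Mul(Add(1, Mul(-4, Pow(S, -1))), Add(1, S)) = Mul(Add(1, S), Add(1, Mul(-4, Pow(S, -1)))))
Function('g')(O, l) = Add(15, Mul(-5, l), Mul(30, O), Mul(Rational(-10, 3), Pow(O, -1))) (Function('g')(O, l) = Mul(-5, Add(l, Add(-3, Mul(-6, O), Mul(-4, Pow(Mul(-6, O), -1))))) = Mul(-5, Add(l, Add(-3, Mul(-6, O), Mul(-4, Mul(Rational(-1, 6), Pow(O, -1)))))) = Mul(-5, Add(l, Add(-3, Mul(-6, O), Mul(Rational(2, 3), Pow(O, -1))))) = Mul(-5, Add(-3, l, Mul(-6, O), Mul(Rational(2, 3), Pow(O, -1)))) = Add(15, Mul(-5, l), Mul(30, O), Mul(Rational(-10, 3), Pow(O, -1))))
Mul(Function('W')(-1), Function('g')(138, -142)) = Mul(-3, Add(15, Mul(-5, -142), Mul(30, 138), Mul(Rational(-10, 3), Pow(138, -1)))) = Mul(-3, Add(15, 710, 4140, Mul(Rational(-10, 3), Rational(1, 138)))) = Mul(-3, Add(15, 710, 4140, Rational(-5, 207))) = Mul(-3, Rational(1007050, 207)) = Rational(-1007050, 69)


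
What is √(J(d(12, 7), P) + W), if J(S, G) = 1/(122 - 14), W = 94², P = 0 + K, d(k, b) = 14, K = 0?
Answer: √2862867/18 ≈ 94.000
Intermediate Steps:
P = 0 (P = 0 + 0 = 0)
W = 8836
J(S, G) = 1/108
√(J(d(12, 7), P) + W) = √(1/108 + 8836) = √(954289/108) = √2862867/18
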